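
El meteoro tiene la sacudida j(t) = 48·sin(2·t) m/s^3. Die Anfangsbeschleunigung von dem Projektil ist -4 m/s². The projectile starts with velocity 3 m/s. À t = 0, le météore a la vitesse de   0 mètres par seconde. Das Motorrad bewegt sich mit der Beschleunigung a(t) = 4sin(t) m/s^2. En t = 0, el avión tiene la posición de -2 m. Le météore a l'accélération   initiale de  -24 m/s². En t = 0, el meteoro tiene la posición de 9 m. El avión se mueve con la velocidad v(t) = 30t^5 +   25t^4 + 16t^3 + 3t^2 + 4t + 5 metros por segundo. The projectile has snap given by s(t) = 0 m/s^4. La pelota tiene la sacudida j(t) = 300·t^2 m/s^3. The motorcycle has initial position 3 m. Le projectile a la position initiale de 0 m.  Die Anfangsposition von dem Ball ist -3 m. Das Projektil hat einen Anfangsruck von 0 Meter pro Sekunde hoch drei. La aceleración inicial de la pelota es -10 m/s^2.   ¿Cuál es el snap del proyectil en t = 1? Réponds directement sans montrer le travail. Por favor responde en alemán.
s(1) = 0.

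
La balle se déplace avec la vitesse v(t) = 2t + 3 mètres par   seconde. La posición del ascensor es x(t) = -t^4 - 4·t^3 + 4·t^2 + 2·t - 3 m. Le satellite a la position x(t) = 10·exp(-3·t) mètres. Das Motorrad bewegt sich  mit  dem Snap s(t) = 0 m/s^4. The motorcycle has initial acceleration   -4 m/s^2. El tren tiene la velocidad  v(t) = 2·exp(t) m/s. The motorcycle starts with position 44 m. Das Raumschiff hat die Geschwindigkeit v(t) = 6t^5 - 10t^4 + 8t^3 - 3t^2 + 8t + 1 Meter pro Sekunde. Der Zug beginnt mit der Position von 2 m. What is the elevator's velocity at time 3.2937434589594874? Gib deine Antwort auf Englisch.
Starting from position x(t) = -t^4 - 4·t^3 + 4·t^2 + 2·t - 3, we take 1 derivative. Differentiating position, we get velocity: v(t) = -4·t^3 - 12·t^2 + 8·t + 2. We have velocity v(t) = -4·t^3 - 12·t^2 + 8·t + 2. Substituting t = 3.2937434589594874: v(3.2937434589594874) = -244.766948361288.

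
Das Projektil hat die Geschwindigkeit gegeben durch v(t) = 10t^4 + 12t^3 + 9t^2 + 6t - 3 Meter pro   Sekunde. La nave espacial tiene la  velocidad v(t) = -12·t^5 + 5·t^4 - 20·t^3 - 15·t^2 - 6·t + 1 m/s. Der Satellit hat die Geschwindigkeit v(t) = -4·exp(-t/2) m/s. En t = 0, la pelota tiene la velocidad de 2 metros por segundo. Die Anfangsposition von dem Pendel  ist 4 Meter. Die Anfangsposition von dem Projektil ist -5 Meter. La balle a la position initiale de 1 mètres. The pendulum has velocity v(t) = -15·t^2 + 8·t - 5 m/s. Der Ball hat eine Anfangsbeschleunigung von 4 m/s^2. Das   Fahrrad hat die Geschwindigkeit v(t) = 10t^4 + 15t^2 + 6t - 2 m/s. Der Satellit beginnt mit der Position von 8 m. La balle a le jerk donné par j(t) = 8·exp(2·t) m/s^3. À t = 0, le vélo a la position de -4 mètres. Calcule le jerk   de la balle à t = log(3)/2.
En utilisant j(t) = 8·exp(2·t) et en substituant t = log(3)/2, nous trouvons j = 24.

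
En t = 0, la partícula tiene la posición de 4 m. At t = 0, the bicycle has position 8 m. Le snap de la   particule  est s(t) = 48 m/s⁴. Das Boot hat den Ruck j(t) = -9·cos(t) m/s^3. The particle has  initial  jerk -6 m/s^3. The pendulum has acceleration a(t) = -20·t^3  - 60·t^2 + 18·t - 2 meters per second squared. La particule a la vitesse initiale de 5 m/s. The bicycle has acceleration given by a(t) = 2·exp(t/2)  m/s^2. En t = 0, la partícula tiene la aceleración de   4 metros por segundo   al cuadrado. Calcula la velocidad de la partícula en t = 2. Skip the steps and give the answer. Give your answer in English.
The velocity at t = 2 is v = 65.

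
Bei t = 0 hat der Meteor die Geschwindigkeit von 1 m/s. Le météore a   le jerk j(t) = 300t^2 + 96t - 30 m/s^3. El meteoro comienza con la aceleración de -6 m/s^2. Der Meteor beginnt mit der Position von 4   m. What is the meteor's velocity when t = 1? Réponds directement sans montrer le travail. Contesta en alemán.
Die Antwort ist 21.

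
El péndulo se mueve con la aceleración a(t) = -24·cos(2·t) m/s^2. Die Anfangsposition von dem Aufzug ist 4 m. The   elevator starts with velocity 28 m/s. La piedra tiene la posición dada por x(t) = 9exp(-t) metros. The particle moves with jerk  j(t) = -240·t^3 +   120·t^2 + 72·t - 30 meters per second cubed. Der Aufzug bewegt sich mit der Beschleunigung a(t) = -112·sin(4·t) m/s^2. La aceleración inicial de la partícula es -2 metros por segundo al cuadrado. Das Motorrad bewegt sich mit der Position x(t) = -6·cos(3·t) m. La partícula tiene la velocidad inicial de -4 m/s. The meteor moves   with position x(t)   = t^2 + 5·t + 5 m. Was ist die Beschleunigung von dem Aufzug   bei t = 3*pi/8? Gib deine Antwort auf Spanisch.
Usando a(t) = -112·sin(4·t) y sustituyendo t = 3*pi/8, encontramos a = 112.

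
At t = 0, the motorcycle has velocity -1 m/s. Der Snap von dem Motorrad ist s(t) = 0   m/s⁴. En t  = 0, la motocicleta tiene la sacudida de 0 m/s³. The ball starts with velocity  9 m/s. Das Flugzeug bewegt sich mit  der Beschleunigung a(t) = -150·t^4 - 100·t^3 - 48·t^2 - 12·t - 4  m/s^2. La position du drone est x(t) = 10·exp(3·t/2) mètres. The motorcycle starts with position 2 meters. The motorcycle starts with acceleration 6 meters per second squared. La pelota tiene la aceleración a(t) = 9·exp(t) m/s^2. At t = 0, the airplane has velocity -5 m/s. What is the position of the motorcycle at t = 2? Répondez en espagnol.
Para resolver esto, necesitamos tomar 4 integrales de nuestra ecuación del snap s(t) = 0. Tomando ∫s(t)dt y aplicando j(0) = 0, encontramos j(t) = 0. La antiderivada de la sacudida es la aceleración. Usando a(0) = 6, obtenemos a(t) = 6. Integrando la aceleración y usando la condición inicial v(0) = -1, obtenemos v(t) = 6·t - 1. Tomando ∫v(t)dt y aplicando x(0) = 2, encontramos x(t) = 3·t^2 - t + 2. Tenemos la posición x(t) = 3·t^2 - t + 2. Sustituyendo t = 2: x(2) = 12.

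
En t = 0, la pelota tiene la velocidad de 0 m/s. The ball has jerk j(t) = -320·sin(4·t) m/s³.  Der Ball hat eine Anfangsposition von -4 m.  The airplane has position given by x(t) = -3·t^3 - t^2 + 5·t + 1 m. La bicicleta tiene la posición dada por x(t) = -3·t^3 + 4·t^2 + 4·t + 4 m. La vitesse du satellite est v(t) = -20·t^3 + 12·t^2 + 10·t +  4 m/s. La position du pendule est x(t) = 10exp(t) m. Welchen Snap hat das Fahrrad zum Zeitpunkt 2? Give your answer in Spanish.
Partiendo de la posición x(t) = -3·t^3 + 4·t^2 + 4·t + 4, tomamos 4 derivadas. Derivando la posición, obtenemos la velocidad: v(t) = -9·t^2 + 8·t + 4. Derivando la velocidad, obtenemos la aceleración: a(t) = 8 - 18·t. Tomando d/dt de a(t), encontramos j(t) = -18. Tomando d/dt de j(t), encontramos s(t) = 0. Tenemos el snap s(t) = 0. Sustituyendo t = 2: s(2) = 0.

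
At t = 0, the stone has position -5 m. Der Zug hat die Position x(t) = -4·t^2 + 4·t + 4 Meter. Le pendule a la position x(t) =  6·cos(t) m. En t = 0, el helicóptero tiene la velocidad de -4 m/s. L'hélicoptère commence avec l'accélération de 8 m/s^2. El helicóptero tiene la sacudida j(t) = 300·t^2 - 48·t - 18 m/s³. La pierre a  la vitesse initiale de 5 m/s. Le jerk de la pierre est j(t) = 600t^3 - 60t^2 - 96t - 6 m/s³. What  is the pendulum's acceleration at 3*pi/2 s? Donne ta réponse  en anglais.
We must differentiate our position equation x(t) = 6·cos(t) 2 times. Differentiating position, we get velocity: v(t) = -6·sin(t). Differentiating velocity, we get acceleration: a(t) = -6·cos(t). From the given acceleration equation a(t) = -6·cos(t), we substitute t = 3*pi/2 to get a = 0.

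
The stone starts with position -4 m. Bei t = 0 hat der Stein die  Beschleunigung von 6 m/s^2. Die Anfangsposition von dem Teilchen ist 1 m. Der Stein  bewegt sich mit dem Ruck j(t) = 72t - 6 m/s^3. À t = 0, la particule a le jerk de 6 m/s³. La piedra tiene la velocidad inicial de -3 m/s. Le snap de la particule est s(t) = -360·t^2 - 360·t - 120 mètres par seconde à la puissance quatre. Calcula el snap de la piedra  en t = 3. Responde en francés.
En partant du jerk j(t) = 72·t - 6, nous prenons 1 dérivée. La dérivée du jerk donne le snap: s(t) = 72. En utilisant s(t) = 72 et en substituant t = 3, nous trouvons s = 72.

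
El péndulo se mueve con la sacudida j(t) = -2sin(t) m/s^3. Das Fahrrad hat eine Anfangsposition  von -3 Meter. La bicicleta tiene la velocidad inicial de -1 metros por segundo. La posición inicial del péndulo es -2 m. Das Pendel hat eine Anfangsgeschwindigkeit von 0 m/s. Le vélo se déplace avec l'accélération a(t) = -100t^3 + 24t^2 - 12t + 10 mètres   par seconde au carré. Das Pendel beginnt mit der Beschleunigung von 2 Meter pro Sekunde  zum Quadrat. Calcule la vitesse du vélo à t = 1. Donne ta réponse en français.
En partant de l'accélération a(t) = -100·t^3 + 24·t^2 - 12·t + 10, nous prenons 1 primitive. En prenant ∫a(t)dt et en appliquant v(0) = -1, nous trouvons v(t) = -25·t^4 + 8·t^3 - 6·t^2 + 10·t - 1. En utilisant v(t) = -25·t^4 + 8·t^3 - 6·t^2 + 10·t - 1 et en substituant t = 1, nous trouvons v = -14.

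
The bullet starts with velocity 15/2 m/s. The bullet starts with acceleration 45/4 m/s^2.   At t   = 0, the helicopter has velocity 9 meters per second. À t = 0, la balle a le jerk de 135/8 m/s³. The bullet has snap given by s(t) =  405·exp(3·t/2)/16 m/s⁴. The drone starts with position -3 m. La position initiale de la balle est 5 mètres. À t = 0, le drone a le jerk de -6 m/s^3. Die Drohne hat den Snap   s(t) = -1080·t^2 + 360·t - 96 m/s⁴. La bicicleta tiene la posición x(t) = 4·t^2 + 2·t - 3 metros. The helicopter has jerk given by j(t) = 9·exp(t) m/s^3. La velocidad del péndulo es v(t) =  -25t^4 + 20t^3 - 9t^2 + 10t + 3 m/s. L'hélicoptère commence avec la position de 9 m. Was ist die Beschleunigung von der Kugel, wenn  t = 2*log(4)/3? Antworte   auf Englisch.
We need to integrate our snap equation s(t) = 405·exp(3·t/2)/16 2 times. The antiderivative of snap is jerk. Using j(0) = 135/8, we get j(t) = 135·exp(3·t/2)/8. Taking ∫j(t)dt and applying a(0) = 45/4, we find a(t) = 45·exp(3·t/2)/4. From the given acceleration equation a(t) = 45·exp(3·t/2)/4, we substitute t = 2*log(4)/3 to get a = 45.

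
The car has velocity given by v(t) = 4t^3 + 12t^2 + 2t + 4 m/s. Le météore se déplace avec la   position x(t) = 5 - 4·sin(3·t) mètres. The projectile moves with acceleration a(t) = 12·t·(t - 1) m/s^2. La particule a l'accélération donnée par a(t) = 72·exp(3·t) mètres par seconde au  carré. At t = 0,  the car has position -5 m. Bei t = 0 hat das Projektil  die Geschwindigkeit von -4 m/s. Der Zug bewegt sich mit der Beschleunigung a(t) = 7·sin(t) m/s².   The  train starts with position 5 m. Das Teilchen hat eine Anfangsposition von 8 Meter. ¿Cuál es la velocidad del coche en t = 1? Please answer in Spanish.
Tenemos la velocidad v(t) = 4·t^3 + 12·t^2 + 2·t + 4. Sustituyendo t = 1: v(1) = 22.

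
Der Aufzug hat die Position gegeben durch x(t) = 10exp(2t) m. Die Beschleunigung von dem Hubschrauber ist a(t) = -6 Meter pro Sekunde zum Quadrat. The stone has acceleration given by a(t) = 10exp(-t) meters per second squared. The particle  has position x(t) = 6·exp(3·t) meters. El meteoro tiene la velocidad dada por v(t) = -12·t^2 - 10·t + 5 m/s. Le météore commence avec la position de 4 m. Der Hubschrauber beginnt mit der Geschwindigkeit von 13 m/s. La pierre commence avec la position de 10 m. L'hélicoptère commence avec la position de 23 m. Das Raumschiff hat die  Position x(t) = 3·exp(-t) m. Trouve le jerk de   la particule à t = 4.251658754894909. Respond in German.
Um dies zu lösen, müssen wir 3 Ableitungen unserer Gleichung für die Position x(t) = 6·exp(3·t) nehmen. Die Ableitung von der Position ergibt die Geschwindigkeit: v(t) = 18·exp(3·t). Mit d/dt von v(t) finden wir a(t) = 54·exp(3·t). Die Ableitung von der Beschleunigung ergibt den Ruck: j(t) = 162·exp(3·t). Wir haben den Ruck j(t) = 162·exp(3·t). Durch Einsetzen von t = 4.251658754894909: j(4.251658754894909) = 56095861.6233440.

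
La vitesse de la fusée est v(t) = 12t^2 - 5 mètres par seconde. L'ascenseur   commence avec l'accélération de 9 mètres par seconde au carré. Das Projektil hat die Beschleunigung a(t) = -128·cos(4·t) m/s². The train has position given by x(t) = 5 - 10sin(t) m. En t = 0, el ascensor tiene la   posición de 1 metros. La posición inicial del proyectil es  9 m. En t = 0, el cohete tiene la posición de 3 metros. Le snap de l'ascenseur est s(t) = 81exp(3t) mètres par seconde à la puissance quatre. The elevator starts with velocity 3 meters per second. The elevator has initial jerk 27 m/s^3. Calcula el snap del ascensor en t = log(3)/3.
Tenemos el snap s(t) = 81·exp(3·t). Sustituyendo t = log(3)/3: s(log(3)/3) = 243.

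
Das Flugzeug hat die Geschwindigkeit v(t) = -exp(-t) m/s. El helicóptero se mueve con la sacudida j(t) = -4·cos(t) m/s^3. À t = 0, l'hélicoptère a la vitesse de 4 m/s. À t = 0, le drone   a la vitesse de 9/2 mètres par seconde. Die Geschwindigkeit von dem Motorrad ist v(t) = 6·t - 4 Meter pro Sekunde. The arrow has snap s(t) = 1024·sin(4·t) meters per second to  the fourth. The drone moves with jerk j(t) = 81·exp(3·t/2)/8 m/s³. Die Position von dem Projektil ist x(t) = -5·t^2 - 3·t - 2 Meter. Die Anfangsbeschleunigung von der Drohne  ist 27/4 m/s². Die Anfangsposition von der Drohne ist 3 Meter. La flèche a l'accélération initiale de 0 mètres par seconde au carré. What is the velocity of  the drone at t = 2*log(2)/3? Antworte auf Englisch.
Starting from jerk j(t) = 81·exp(3·t/2)/8, we take 2 integrals. The integral of jerk is acceleration. Using a(0) = 27/4, we get a(t) = 27·exp(3·t/2)/4. The antiderivative of acceleration, with v(0) = 9/2, gives velocity: v(t) = 9·exp(3·t/2)/2. From the given velocity equation v(t) = 9·exp(3·t/2)/2, we substitute t = 2*log(2)/3 to get v = 9.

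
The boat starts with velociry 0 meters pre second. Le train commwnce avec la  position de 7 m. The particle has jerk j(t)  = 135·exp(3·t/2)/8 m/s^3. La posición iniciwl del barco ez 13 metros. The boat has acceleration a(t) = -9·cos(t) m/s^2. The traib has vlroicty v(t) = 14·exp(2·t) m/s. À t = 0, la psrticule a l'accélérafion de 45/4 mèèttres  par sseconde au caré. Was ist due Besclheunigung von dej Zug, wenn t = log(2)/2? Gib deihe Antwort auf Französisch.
Nous devons dériver notre équation de la vitesse v(t) = 14·exp(2·t) 1 fois. En prenant d/dt de v(t), nous trouvons a(t) = 28·exp(2·t). De l'équation de l'accélération a(t) = 28·exp(2·t), nous substituons t = log(2)/2 pour obtenir a = 56.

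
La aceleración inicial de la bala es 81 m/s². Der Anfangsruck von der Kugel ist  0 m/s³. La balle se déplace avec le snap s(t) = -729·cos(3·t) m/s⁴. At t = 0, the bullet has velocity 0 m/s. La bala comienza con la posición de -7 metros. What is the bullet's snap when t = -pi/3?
We have snap s(t) = -729·cos(3·t). Substituting t = -pi/3: s(-pi/3) = 729.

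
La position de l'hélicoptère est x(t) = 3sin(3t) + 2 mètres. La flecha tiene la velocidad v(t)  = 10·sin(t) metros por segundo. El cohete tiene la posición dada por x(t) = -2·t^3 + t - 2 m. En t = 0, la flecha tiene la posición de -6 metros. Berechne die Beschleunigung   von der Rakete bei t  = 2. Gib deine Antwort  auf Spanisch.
Debemos derivar nuestra ecuación de la posición x(t) = -2·t^3 + t - 2 2 veces. La derivada de la posición da la velocidad: v(t) = 1 - 6·t^2. Derivando la velocidad, obtenemos la aceleración: a(t) = -12·t. De la ecuación de la aceleración a(t) = -12·t, sustituimos t = 2 para obtener a = -24.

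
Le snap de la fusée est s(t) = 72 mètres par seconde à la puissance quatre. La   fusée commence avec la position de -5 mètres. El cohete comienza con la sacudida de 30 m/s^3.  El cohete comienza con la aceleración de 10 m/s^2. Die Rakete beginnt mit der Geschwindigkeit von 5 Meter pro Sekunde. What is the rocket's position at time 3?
We need to integrate our snap equation s(t) = 72 4 times. The integral of snap, with j(0) = 30, gives jerk: j(t) = 72·t + 30. Finding the integral of j(t) and using a(0) = 10: a(t) = 36·t^2 + 30·t + 10. The integral of acceleration is velocity. Using v(0) = 5, we get v(t) = 12·t^3 + 15·t^2 + 10·t + 5. Taking ∫v(t)dt and applying x(0) = -5, we find x(t) = 3·t^4 + 5·t^3 + 5·t^2 + 5·t - 5. Using x(t) = 3·t^4 + 5·t^3 + 5·t^2 + 5·t - 5 and substituting t = 3, we find x = 433.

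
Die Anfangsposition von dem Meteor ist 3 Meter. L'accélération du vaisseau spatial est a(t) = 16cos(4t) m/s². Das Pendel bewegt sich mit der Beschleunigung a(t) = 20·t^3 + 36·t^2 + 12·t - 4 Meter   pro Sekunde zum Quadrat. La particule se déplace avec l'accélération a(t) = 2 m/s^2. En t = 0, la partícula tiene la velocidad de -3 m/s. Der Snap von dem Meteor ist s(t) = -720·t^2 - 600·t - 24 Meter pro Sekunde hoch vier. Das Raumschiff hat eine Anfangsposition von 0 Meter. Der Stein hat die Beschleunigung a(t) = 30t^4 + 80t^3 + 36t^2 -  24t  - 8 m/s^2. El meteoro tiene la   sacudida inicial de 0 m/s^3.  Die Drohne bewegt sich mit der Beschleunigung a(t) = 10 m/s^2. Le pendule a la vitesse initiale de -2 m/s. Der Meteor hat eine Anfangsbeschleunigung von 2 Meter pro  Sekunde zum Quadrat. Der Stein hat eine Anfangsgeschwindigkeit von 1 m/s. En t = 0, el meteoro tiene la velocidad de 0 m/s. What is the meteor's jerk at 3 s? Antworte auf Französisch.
En partant du snap s(t) = -720·t^2 - 600·t - 24, nous prenons 1 primitive. L'intégrale du snap, avec j(0) = 0, donne le jerk: j(t) = 12·t·(-20·t^2 - 25·t - 2). En utilisant j(t) = 12·t·(-20·t^2 - 25·t - 2) et en substituant t = 3, nous trouvons j = -9252.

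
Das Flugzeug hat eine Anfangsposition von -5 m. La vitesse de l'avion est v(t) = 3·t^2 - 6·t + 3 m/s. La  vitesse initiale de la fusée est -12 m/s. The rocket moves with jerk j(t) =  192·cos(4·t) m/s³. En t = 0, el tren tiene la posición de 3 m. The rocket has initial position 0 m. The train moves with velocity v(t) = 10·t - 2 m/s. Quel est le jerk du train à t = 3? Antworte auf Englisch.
Starting from velocity v(t) = 10·t - 2, we take 2 derivatives. Differentiating velocity, we get acceleration: a(t) = 10. The derivative of acceleration gives jerk: j(t) = 0. We have jerk j(t) = 0. Substituting t = 3: j(3) = 0.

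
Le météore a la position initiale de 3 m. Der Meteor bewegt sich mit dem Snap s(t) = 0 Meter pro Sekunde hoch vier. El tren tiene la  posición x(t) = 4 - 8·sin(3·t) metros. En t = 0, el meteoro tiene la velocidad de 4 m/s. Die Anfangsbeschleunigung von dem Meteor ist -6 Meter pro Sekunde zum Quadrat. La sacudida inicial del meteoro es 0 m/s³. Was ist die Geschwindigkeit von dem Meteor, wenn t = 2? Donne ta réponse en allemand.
Ausgehend von dem Snap s(t) = 0, nehmen wir 3 Stammfunktionen. Die Stammfunktion von dem Snap ist der Ruck. Mit j(0) = 0 erhalten wir j(t) = 0. Das Integral von dem Ruck, mit a(0) = -6, ergibt die Beschleunigung: a(t) = -6. Durch Integration von der Beschleunigung und Verwendung der Anfangsbedingung v(0) = 4, erhalten wir v(t) = 4 - 6·t. Mit v(t) = 4 - 6·t und Einsetzen von t = 2, finden wir v = -8.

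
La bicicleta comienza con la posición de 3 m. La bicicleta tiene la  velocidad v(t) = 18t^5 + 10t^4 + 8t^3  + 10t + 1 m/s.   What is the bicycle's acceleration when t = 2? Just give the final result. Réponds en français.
La réponse est 1866.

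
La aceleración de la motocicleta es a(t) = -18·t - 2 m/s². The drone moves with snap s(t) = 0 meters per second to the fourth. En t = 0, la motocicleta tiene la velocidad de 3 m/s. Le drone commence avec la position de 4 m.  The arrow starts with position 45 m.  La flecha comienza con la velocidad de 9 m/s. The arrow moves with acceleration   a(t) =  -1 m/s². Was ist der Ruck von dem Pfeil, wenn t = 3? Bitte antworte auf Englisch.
To solve this, we need to take 1 derivative of our acceleration equation a(t) = -1. Taking d/dt of a(t), we find j(t) = 0. Using j(t) = 0 and substituting t = 3, we find j = 0.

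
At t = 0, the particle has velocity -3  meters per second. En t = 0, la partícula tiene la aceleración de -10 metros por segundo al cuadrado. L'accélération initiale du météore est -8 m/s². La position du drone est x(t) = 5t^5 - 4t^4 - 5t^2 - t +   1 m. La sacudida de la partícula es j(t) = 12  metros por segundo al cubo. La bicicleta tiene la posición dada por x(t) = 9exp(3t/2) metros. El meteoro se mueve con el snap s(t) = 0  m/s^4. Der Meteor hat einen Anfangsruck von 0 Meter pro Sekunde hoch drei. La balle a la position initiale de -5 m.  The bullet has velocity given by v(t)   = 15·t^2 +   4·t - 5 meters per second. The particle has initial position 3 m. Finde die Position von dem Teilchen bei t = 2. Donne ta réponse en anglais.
To solve this, we need to take 3 integrals of our jerk equation j(t) = 12. Finding the integral of j(t) and using a(0) = -10: a(t) = 12·t - 10. Integrating acceleration and using the initial condition v(0) = -3, we get v(t) = 6·t^2 - 10·t - 3. Integrating velocity and using the initial condition x(0) = 3, we get x(t) = 2·t^3 - 5·t^2 - 3·t + 3. Using x(t) = 2·t^3 - 5·t^2 - 3·t + 3 and substituting t = 2, we find x = -7.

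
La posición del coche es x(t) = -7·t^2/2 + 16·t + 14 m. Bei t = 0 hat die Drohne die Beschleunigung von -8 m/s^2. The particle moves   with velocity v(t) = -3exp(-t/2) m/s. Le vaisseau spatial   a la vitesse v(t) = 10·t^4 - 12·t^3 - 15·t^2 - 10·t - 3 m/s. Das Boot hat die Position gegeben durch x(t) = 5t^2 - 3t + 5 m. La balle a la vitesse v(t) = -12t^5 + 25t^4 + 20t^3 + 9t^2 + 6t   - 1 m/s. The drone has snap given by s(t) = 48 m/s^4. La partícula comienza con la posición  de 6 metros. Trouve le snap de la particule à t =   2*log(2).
Pour résoudre ceci, nous devons prendre 3 dérivées de notre équation de la vitesse v(t) = -3·exp(-t/2). En dérivant la vitesse, nous obtenons l'accélération: a(t) = 3·exp(-t/2)/2. La dérivée de l'accélération donne le jerk: j(t) = -3·exp(-t/2)/4. En prenant d/dt de j(t), nous trouvons s(t) = 3·exp(-t/2)/8. En utilisant s(t) = 3·exp(-t/2)/8 et en substituant t = 2*log(2), nous trouvons s = 3/16.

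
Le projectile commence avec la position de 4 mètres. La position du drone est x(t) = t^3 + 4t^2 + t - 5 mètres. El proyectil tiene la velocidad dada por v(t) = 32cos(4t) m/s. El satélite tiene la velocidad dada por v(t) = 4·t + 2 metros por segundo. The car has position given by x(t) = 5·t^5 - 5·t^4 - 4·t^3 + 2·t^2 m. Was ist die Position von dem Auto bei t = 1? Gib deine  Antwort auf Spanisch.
Tenemos la posición x(t) = 5·t^5 - 5·t^4 - 4·t^3 + 2·t^2. Sustituyendo t = 1: x(1) = -2.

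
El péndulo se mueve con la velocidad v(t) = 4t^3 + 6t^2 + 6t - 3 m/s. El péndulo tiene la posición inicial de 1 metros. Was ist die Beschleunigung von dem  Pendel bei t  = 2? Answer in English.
We must differentiate our velocity equation v(t) = 4·t^3 + 6·t^2 + 6·t - 3 1 time. Taking d/dt of v(t), we find a(t) = 12·t^2 + 12·t + 6. We have acceleration a(t) = 12·t^2 + 12·t + 6. Substituting t = 2: a(2) = 78.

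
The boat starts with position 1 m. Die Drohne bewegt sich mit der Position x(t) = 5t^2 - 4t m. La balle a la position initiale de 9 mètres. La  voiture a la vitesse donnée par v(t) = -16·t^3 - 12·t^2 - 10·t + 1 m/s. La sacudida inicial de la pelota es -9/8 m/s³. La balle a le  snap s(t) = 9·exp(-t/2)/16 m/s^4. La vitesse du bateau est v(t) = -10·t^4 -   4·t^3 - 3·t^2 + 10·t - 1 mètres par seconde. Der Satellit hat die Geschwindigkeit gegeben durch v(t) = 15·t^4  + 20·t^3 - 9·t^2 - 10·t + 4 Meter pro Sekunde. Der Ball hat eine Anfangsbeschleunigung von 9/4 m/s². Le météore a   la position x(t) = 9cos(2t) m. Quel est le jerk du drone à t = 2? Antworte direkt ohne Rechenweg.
j(2) = 0.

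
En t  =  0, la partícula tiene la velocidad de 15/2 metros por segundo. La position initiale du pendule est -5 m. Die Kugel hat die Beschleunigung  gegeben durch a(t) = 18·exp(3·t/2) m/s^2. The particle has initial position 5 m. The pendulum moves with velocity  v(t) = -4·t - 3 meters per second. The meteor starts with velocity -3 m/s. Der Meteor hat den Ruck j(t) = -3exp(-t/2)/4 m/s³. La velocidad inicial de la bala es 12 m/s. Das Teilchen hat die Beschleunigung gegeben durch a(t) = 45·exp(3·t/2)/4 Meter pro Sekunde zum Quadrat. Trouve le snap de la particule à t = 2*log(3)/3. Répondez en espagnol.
Debemos derivar nuestra ecuación de la aceleración a(t) = 45·exp(3·t/2)/4 2 veces. Derivando la aceleración, obtenemos la sacudida: j(t) = 135·exp(3·t/2)/8. La derivada de la sacudida da el snap: s(t) = 405·exp(3·t/2)/16. Tenemos el snap s(t) = 405·exp(3·t/2)/16. Sustituyendo t = 2*log(3)/3: s(2*log(3)/3) = 1215/16.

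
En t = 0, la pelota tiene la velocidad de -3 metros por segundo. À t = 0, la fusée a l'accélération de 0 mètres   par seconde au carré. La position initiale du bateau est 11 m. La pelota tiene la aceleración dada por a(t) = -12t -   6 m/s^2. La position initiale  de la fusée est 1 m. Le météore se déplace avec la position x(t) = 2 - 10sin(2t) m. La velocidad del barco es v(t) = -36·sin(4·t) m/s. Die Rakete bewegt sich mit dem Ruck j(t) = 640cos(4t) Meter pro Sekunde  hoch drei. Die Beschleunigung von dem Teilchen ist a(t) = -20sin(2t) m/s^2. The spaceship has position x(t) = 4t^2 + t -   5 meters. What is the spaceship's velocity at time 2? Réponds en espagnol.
Debemos derivar nuestra ecuación de la posición x(t) = 4·t^2 + t - 5 1 vez. Derivando la posición, obtenemos la velocidad: v(t) = 8·t + 1. Tenemos la velocidad v(t) = 8·t + 1. Sustituyendo t = 2: v(2) = 17.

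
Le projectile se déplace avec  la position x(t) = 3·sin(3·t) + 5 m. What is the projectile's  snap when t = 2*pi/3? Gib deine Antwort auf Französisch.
Nous devons dériver notre équation de la position x(t) = 3·sin(3·t) + 5 4 fois. En dérivant la position, nous obtenons la vitesse: v(t) = 9·cos(3·t). En prenant d/dt de v(t), nous trouvons a(t) = -27·sin(3·t). En dérivant l'accélération, nous obtenons le jerk: j(t) = -81·cos(3·t). En dérivant le jerk, nous obtenons le snap: s(t) = 243·sin(3·t). De l'équation du snap s(t) = 243·sin(3·t), nous substituons t = 2*pi/3 pour obtenir s = 0.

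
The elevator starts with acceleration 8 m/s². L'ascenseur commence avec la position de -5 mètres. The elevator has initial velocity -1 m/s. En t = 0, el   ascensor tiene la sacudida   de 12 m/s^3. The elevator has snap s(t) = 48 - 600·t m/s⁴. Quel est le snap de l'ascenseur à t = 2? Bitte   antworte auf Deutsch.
Aus der Gleichung für den Snap s(t) = 48 - 600·t, setzen wir t = 2 ein und erhalten s = -1152.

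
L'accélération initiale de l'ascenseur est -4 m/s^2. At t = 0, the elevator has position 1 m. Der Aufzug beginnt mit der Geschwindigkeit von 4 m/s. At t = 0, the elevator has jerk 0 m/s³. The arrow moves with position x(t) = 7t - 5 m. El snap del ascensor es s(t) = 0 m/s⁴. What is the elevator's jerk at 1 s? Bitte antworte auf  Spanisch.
Para resolver esto, necesitamos tomar 1 antiderivada de nuestra ecuación del snap s(t) = 0. Tomando ∫s(t)dt y aplicando j(0) = 0, encontramos j(t) = 0. Tenemos la sacudida j(t) = 0. Sustituyendo t = 1: j(1) = 0.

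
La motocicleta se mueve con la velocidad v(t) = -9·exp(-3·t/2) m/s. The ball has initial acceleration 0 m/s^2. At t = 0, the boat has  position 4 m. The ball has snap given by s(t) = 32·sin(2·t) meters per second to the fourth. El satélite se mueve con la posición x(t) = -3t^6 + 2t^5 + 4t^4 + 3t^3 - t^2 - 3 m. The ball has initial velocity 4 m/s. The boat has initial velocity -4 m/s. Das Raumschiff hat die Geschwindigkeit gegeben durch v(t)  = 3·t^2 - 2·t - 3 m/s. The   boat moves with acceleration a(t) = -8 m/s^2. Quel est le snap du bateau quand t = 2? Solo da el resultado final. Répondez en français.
La réponse est 0.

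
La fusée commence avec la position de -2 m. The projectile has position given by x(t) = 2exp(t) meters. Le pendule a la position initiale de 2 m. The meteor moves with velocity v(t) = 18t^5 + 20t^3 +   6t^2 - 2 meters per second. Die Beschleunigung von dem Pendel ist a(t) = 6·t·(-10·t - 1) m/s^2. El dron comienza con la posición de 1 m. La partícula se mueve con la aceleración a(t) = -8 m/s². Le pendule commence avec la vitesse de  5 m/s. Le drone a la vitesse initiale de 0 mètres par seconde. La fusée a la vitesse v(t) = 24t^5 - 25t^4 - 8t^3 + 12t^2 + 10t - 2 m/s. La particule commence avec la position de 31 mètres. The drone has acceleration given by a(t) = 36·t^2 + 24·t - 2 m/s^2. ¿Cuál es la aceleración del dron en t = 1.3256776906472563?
De la ecuación de la aceleración a(t) = 36·t^2 + 24·t - 2, sustituimos t = 1.3256776906472563 para obtener a = 93.0834327968085.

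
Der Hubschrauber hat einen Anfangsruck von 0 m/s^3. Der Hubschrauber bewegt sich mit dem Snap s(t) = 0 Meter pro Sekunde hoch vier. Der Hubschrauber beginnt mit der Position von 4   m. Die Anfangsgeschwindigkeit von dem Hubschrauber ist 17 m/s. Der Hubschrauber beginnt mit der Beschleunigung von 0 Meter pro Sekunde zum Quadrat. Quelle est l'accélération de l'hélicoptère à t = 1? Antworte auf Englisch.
We need to integrate our snap equation s(t) = 0 2 times. Finding the antiderivative of s(t) and using j(0) = 0: j(t) = 0. The integral of jerk is acceleration. Using a(0) = 0, we get a(t) = 0. Using a(t) = 0 and substituting t = 1, we find a = 0.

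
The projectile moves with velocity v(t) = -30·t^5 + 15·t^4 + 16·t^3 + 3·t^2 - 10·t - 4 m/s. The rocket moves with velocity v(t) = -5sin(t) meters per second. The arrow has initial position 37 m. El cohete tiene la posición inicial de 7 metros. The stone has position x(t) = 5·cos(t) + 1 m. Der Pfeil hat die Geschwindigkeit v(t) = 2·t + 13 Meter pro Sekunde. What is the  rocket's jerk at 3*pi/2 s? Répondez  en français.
Nous devons dériver notre équation de la vitesse v(t) = -5·sin(t) 2 fois. En dérivant la vitesse, nous obtenons l'accélération: a(t) = -5·cos(t). La dérivée de l'accélération donne le jerk: j(t) = 5·sin(t). Nous avons le jerk j(t) = 5·sin(t). En substituant t = 3*pi/2: j(3*pi/2) = -5.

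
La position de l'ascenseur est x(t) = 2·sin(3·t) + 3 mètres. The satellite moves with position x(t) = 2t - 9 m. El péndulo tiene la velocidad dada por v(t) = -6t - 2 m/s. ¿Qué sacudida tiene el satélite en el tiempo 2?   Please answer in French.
Nous devons dériver notre équation de la position x(t) = 2·t - 9 3 fois. En prenant d/dt de x(t), nous trouvons v(t) = 2. En dérivant la vitesse, nous obtenons l'accélération: a(t) = 0. La dérivée de l'accélération donne le jerk: j(t) = 0. De l'équation du jerk j(t) = 0, nous substituons t = 2 pour obtenir j = 0.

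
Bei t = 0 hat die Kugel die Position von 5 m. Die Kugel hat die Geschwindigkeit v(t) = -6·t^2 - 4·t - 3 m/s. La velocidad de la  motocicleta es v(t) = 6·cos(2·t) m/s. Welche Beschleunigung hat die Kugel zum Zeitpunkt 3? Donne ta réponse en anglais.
To solve this, we need to take 1 derivative of our velocity equation v(t) = -6·t^2 - 4·t - 3. The derivative of velocity gives acceleration: a(t) = -12·t - 4. We have acceleration a(t) = -12·t - 4. Substituting t = 3: a(3) = -40.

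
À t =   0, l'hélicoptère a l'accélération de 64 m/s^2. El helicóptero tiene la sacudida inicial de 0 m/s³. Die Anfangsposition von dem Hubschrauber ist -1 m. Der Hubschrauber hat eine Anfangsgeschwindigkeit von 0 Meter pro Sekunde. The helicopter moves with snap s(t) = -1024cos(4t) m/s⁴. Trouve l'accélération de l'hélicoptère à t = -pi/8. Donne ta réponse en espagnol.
Debemos encontrar la antiderivada de nuestra ecuación del snap s(t) = -1024·cos(4·t) 2 veces. Integrando el snap y usando la condición inicial j(0) = 0, obtenemos j(t) = -256·sin(4·t). La antiderivada de la sacudida es la aceleración. Usando a(0) = 64, obtenemos a(t) = 64·cos(4·t). De la ecuación de la aceleración a(t) = 64·cos(4·t), sustituimos t = -pi/8 para obtener a = 0.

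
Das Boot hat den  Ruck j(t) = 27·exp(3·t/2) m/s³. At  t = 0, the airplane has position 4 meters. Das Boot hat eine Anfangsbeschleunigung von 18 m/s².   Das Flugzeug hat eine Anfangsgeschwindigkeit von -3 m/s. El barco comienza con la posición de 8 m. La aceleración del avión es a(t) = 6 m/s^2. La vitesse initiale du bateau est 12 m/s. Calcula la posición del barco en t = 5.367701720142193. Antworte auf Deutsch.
Wir müssen unsere Gleichung für den Ruck j(t) = 27·exp(3·t/2) 3-mal integrieren. Durch Integration von dem Ruck und Verwendung der Anfangsbedingung a(0) = 18, erhalten wir a(t) = 18·exp(3·t/2). Mit ∫a(t)dt und Anwendung von v(0) = 12, finden wir v(t) = 12·exp(3·t/2). Mit ∫v(t)dt und Anwendung von x(0) = 8, finden wir x(t) = 8·exp(3·t/2). Aus der Gleichung für die Position x(t) = 8·exp(3·t/2), setzen wir t = 5.367701720142193 ein und erhalten x = 25109.3137465867.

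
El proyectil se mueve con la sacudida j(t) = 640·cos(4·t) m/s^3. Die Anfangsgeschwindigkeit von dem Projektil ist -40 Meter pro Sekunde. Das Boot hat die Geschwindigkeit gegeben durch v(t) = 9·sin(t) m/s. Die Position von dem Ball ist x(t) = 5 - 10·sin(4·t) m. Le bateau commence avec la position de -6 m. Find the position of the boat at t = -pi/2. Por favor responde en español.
Debemos encontrar la antiderivada de nuestra ecuación de la velocidad v(t) = 9·sin(t) 1 vez. La integral de la velocidad, con x(0) = -6, da la posición: x(t) = 3 - 9·cos(t). Tenemos la posición x(t) = 3 - 9·cos(t). Sustituyendo t = -pi/2: x(-pi/2) = 3.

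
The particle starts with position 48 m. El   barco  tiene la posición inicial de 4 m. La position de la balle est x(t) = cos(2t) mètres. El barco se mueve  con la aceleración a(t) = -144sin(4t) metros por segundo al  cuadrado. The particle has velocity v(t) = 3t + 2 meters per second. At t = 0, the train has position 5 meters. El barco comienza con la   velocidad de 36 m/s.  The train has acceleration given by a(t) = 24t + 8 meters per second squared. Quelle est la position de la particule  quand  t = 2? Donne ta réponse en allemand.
Um dies zu lösen, müssen wir 1 Integral unserer Gleichung für die Geschwindigkeit v(t) = 3·t + 2 finden. Mit ∫v(t)dt und Anwendung von x(0) = 48, finden wir x(t) = 3·t^2/2 + 2·t + 48. Aus der Gleichung für die Position x(t) = 3·t^2/2 + 2·t + 48, setzen wir t = 2 ein und erhalten x = 58.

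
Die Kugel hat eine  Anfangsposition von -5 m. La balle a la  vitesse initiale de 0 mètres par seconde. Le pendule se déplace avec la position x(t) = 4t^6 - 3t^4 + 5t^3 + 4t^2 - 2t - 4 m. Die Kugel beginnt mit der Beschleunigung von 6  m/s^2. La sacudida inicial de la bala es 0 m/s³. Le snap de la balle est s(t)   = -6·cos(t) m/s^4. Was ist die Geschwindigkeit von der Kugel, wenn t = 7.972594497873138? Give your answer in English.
To find the answer, we compute 3 integrals of s(t) = -6·cos(t). Taking ∫s(t)dt and applying j(0) = 0, we find j(t) = -6·sin(t). Finding the integral of j(t) and using a(0) = 6: a(t) = 6·cos(t). Integrating acceleration and using the initial condition v(0) = 0, we get v(t) = 6·sin(t). Using v(t) = 6·sin(t) and substituting t = 7.972594497873138, we find v = 5.95784242662364.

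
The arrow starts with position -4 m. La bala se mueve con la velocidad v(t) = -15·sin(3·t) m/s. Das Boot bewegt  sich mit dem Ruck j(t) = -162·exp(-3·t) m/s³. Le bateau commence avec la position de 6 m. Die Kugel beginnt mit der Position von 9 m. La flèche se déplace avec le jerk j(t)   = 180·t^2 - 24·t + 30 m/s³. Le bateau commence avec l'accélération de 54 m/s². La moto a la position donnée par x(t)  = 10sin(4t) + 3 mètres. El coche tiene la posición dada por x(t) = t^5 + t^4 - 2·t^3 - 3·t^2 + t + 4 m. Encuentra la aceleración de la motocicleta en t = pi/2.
Para resolver esto, necesitamos tomar 2 derivadas de nuestra ecuación de la posición x(t) = 10·sin(4·t) + 3. La derivada de la posición da la velocidad: v(t) = 40·cos(4·t). La derivada de la velocidad da la aceleración: a(t) = -160·sin(4·t). Tenemos la aceleración a(t) = -160·sin(4·t). Sustituyendo t = pi/2: a(pi/2) = 0.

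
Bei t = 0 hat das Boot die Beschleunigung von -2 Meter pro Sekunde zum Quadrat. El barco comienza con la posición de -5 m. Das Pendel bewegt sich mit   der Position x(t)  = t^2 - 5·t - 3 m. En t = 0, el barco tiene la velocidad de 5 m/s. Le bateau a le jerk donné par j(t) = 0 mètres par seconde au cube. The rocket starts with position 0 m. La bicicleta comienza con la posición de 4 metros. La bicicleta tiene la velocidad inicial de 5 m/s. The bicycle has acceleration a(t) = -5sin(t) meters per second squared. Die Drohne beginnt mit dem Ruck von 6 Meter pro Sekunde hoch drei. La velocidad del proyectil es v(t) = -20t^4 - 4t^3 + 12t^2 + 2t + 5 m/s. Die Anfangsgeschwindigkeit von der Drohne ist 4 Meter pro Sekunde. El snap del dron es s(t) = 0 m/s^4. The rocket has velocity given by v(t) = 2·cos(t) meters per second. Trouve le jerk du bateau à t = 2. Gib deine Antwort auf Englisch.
Using j(t) = 0 and substituting t = 2, we find j = 0.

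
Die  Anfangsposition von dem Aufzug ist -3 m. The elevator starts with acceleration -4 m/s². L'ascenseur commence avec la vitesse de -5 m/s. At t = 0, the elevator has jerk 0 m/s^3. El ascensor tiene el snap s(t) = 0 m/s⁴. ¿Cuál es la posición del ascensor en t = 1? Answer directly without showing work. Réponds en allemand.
x(1) = -10.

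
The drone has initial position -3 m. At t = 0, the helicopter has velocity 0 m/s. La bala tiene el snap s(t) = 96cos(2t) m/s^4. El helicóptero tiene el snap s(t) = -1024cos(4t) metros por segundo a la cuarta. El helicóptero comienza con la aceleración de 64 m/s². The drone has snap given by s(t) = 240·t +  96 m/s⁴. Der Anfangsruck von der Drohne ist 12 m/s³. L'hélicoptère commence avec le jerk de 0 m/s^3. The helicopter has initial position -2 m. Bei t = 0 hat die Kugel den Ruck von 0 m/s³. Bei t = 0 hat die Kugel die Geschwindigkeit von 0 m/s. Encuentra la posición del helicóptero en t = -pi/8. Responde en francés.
Nous devons trouver la primitive de notre équation du snap s(t) = -1024·cos(4·t) 4 fois. La primitive du snap, avec j(0) = 0, donne le jerk: j(t) = -256·sin(4·t). En intégrant le jerk et en utilisant la condition initiale a(0) = 64, nous obtenons a(t) = 64·cos(4·t). La primitive de l'accélération, avec v(0) = 0, donne la vitesse: v(t) = 16·sin(4·t). En prenant ∫v(t)dt et en appliquant x(0) = -2, nous trouvons x(t) = 2 - 4·cos(4·t). De l'équation de la position x(t) = 2 - 4·cos(4·t), nous substituons t = -pi/8 pour obtenir x = 2.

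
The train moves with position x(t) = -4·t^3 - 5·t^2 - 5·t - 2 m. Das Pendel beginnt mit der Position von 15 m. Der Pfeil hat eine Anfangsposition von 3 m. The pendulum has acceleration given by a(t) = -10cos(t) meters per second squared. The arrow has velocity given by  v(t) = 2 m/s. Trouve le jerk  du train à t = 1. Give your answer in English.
Starting from position x(t) = -4·t^3 - 5·t^2 - 5·t - 2, we take 3 derivatives. Differentiating position, we get velocity: v(t) = -12·t^2 - 10·t - 5. Differentiating velocity, we get acceleration: a(t) = -24·t - 10. Differentiating acceleration, we get jerk: j(t) = -24. From the given jerk equation j(t) = -24, we substitute t = 1 to get j = -24.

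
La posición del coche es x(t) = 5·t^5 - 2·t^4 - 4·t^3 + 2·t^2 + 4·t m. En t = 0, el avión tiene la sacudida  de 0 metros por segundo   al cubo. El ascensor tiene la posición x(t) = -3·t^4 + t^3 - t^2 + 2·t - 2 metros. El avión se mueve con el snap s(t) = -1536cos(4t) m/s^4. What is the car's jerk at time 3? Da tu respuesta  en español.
Para resolver esto, necesitamos tomar 3 derivadas de nuestra ecuación de la posición x(t) = 5·t^5 - 2·t^4 - 4·t^3 + 2·t^2 + 4·t. La derivada de la posición da la velocidad: v(t) = 25·t^4 - 8·t^3 - 12·t^2 + 4·t + 4. Tomando d/dt de v(t), encontramos a(t) = 100·t^3 - 24·t^2 - 24·t + 4. Tomando d/dt de a(t), encontramos j(t) = 300·t^2 - 48·t - 24. De la ecuación de la sacudida j(t) = 300·t^2 - 48·t - 24, sustituimos t = 3 para obtener j = 2532.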